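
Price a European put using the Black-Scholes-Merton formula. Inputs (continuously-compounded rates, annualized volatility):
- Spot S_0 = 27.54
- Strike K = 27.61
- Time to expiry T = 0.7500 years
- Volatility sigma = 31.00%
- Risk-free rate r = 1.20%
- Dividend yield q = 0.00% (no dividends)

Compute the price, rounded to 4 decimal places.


Answer: Price = 2.8435

Derivation:
d1 = (ln(S/K) + (r - q + 0.5*sigma^2) * T) / (sigma * sqrt(T)) = 0.15830187
d2 = d1 - sigma * sqrt(T) = -0.11016600
exp(-rT) = 0.99104038; exp(-qT) = 1.00000000
P = K * exp(-rT) * N(-d2) - S_0 * exp(-qT) * N(-d1)
N(-d1) = 0.43710947; N(-d2) = 0.54386114
P = 27.6100 * 0.99104038 * 0.54386114 - 27.5400 * 1.00000000 * 0.43710947 = 2.8435


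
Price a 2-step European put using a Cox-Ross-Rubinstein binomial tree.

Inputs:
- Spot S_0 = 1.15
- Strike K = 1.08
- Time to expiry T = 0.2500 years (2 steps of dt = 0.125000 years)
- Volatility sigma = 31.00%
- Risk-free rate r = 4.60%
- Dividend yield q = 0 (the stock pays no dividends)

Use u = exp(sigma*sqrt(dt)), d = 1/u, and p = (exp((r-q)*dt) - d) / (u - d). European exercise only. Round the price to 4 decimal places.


dt = T/N = 0.125000
u = exp(sigma*sqrt(dt)) = 1.115833; d = 1/u = 0.896191
p = (exp((r-q)*dt) - d) / (u - d) = 0.498881
Discount per step: exp(-r*dt) = 0.994266
Stock lattice S(k, i) with i counting down-moves:
  k=0: S(0,0) = 1.1500
  k=1: S(1,0) = 1.2832; S(1,1) = 1.0306
  k=2: S(2,0) = 1.4318; S(2,1) = 1.1500; S(2,2) = 0.9236
Terminal payoffs V(N, i) = max(K - S_T, 0):
  V(2,0) = 0.000000; V(2,1) = 0.000000; V(2,2) = 0.156368
Backward induction: V(k, i) = exp(-r*dt) * [p * V(k+1, i) + (1-p) * V(k+1, i+1)].
  V(1,0) = exp(-r*dt) * [p*0.000000 + (1-p)*0.000000] = 0.000000
  V(1,1) = exp(-r*dt) * [p*0.000000 + (1-p)*0.156368] = 0.077909
  V(0,0) = exp(-r*dt) * [p*0.000000 + (1-p)*0.077909] = 0.038818

Answer: Price = V(0,0) = 0.0388


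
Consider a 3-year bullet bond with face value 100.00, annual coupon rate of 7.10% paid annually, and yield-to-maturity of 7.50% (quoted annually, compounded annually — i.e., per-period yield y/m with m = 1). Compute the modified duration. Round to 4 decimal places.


Answer: Modified duration = 2.6088

Derivation:
Coupon per period c = face * coupon_rate / m = 7.100000
Periods per year m = 1; per-period yield y/m = 0.075000
Number of cashflows N = 3
Cashflows (t years, CF_t, discount factor 1/(1+y/m)^(m*t), PV):
  t = 1.0000: CF_t = 7.100000, DF = 0.930233, PV = 6.604651
  t = 2.0000: CF_t = 7.100000, DF = 0.865333, PV = 6.143862
  t = 3.0000: CF_t = 107.100000, DF = 0.804961, PV = 86.211277
Price P = sum_t PV_t = 98.959790
First compute Macaulay numerator sum_t t * PV_t:
  t * PV_t at t = 1.0000: 6.604651
  t * PV_t at t = 2.0000: 12.287723
  t * PV_t at t = 3.0000: 258.633831
Macaulay duration D = 277.526205 / 98.959790 = 2.804434
Modified duration = D / (1 + y/m) = 2.804434 / (1 + 0.075000) = 2.608776


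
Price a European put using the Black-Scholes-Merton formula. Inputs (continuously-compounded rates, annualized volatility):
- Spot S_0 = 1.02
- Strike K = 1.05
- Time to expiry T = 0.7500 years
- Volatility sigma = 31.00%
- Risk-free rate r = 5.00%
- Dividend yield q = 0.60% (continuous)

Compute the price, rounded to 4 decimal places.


d1 = (ln(S/K) + (r - q + 0.5*sigma^2) * T) / (sigma * sqrt(T)) = 0.14917972
d2 = d1 - sigma * sqrt(T) = -0.11928815
exp(-rT) = 0.96319442; exp(-qT) = 0.99551011
P = K * exp(-rT) * N(-d2) - S_0 * exp(-qT) * N(-d1)
N(-d1) = 0.44070591; N(-d2) = 0.54747647
P = 1.0500 * 0.96319442 * 0.54747647 - 1.0200 * 0.99551011 * 0.44070591 = 0.1062

Answer: Price = 0.1062


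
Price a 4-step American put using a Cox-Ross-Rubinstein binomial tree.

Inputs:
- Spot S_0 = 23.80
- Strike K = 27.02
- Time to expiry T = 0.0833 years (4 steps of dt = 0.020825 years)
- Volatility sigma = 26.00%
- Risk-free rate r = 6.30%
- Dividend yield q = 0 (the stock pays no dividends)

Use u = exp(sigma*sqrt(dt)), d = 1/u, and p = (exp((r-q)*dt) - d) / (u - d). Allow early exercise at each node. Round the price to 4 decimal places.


Answer: Price = V(0,0) = 3.2200

Derivation:
dt = T/N = 0.020825
u = exp(sigma*sqrt(dt)) = 1.038233; d = 1/u = 0.963175
p = (exp((r-q)*dt) - d) / (u - d) = 0.508112
Discount per step: exp(-r*dt) = 0.998689
Stock lattice S(k, i) with i counting down-moves:
  k=0: S(0,0) = 23.8000
  k=1: S(1,0) = 24.7099; S(1,1) = 22.9236
  k=2: S(2,0) = 25.6547; S(2,1) = 23.8000; S(2,2) = 22.0794
  k=3: S(3,0) = 26.6355; S(3,1) = 24.7099; S(3,2) = 22.9236; S(3,3) = 21.2663
  k=4: S(4,0) = 27.6539; S(4,1) = 25.6547; S(4,2) = 23.8000; S(4,3) = 22.0794; S(4,4) = 20.4832
Terminal payoffs V(N, i) = max(K - S_T, 0):
  V(4,0) = 0.000000; V(4,1) = 1.365318; V(4,2) = 3.220000; V(4,3) = 4.940600; V(4,4) = 6.536810
Backward induction: V(k, i) = exp(-r*dt) * [p * V(k+1, i) + (1-p) * V(k+1, i+1)]; then take max(V_cont, immediate exercise) for American.
  V(3,0) = exp(-r*dt) * [p*0.000000 + (1-p)*1.365318] = 0.670703; exercise = 0.384461; V(3,0) = max -> 0.670703
  V(3,1) = exp(-r*dt) * [p*1.365318 + (1-p)*3.220000] = 2.274628; exercise = 2.310054; V(3,1) = max -> 2.310054
  V(3,2) = exp(-r*dt) * [p*3.220000 + (1-p)*4.940600] = 4.061011; exercise = 4.096437; V(3,2) = max -> 4.096437
  V(3,3) = exp(-r*dt) * [p*4.940600 + (1-p)*6.536810] = 5.718250; exercise = 5.753676; V(3,3) = max -> 5.753676
  V(2,0) = exp(-r*dt) * [p*0.670703 + (1-p)*2.310054] = 1.475143; exercise = 1.365318; V(2,0) = max -> 1.475143
  V(2,1) = exp(-r*dt) * [p*2.310054 + (1-p)*4.096437] = 3.184574; exercise = 3.220000; V(2,1) = max -> 3.220000
  V(2,2) = exp(-r*dt) * [p*4.096437 + (1-p)*5.753676] = 4.905173; exercise = 4.940600; V(2,2) = max -> 4.940600
  V(1,0) = exp(-r*dt) * [p*1.475143 + (1-p)*3.220000] = 2.330358; exercise = 2.310054; V(1,0) = max -> 2.330358
  V(1,1) = exp(-r*dt) * [p*3.220000 + (1-p)*4.940600] = 4.061011; exercise = 4.096437; V(1,1) = max -> 4.096437
  V(0,0) = exp(-r*dt) * [p*2.330358 + (1-p)*4.096437] = 3.194877; exercise = 3.220000; V(0,0) = max -> 3.220000


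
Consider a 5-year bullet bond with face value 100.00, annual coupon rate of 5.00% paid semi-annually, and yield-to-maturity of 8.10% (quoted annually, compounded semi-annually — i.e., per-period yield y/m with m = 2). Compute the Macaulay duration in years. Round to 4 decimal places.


Coupon per period c = face * coupon_rate / m = 2.500000
Periods per year m = 2; per-period yield y/m = 0.040500
Number of cashflows N = 10
Cashflows (t years, CF_t, discount factor 1/(1+y/m)^(m*t), PV):
  t = 0.5000: CF_t = 2.500000, DF = 0.961076, PV = 2.402691
  t = 1.0000: CF_t = 2.500000, DF = 0.923668, PV = 2.309170
  t = 1.5000: CF_t = 2.500000, DF = 0.887715, PV = 2.219288
  t = 2.0000: CF_t = 2.500000, DF = 0.853162, PV = 2.132906
  t = 2.5000: CF_t = 2.500000, DF = 0.819954, PV = 2.049885
  t = 3.0000: CF_t = 2.500000, DF = 0.788039, PV = 1.970097
  t = 3.5000: CF_t = 2.500000, DF = 0.757365, PV = 1.893413
  t = 4.0000: CF_t = 2.500000, DF = 0.727886, PV = 1.819715
  t = 4.5000: CF_t = 2.500000, DF = 0.699554, PV = 1.748885
  t = 5.0000: CF_t = 102.500000, DF = 0.672325, PV = 68.913296
Price P = sum_t PV_t = 87.459346
Macaulay numerator sum_t t * PV_t:
  t * PV_t at t = 0.5000: 1.201346
  t * PV_t at t = 1.0000: 2.309170
  t * PV_t at t = 1.5000: 3.328933
  t * PV_t at t = 2.0000: 4.265812
  t * PV_t at t = 2.5000: 5.124714
  t * PV_t at t = 3.0000: 5.910290
  t * PV_t at t = 3.5000: 6.626946
  t * PV_t at t = 4.0000: 7.278859
  t * PV_t at t = 4.5000: 7.869982
  t * PV_t at t = 5.0000: 344.566478
Macaulay duration D = (sum_t t * PV_t) / P = 388.482529 / 87.459346 = 4.441864

Answer: Macaulay duration = 4.4419 years


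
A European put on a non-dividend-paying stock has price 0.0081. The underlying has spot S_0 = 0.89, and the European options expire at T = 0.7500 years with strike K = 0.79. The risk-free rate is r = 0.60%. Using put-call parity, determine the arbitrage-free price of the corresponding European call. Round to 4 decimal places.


Put-call parity: C - P = S_0 * exp(-qT) - K * exp(-rT).
S_0 * exp(-qT) = 0.8900 * 1.00000000 = 0.89000000
K * exp(-rT) = 0.7900 * 0.99551011 = 0.78645299
C = P + S*exp(-qT) - K*exp(-rT)
C = 0.0081 + 0.89000000 - 0.78645299 = 0.1116

Answer: Call price = 0.1116


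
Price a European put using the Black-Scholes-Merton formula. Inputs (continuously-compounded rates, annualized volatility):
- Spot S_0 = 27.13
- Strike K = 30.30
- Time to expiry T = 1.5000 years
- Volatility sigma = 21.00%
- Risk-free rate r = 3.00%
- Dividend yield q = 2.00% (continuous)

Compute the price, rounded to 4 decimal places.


Answer: Price = 4.3399

Derivation:
d1 = (ln(S/K) + (r - q + 0.5*sigma^2) * T) / (sigma * sqrt(T)) = -0.24274282
d2 = d1 - sigma * sqrt(T) = -0.49993925
exp(-rT) = 0.95599748; exp(-qT) = 0.97044553
P = K * exp(-rT) * N(-d2) - S_0 * exp(-qT) * N(-d1)
N(-d1) = 0.59589768; N(-d2) = 0.69144107
P = 30.3000 * 0.95599748 * 0.69144107 - 27.1300 * 0.97044553 * 0.59589768 = 4.3399


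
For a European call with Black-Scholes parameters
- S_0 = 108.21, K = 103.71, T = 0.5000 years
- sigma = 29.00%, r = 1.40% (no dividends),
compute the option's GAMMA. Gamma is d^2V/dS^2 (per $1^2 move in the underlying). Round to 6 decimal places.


Answer: Gamma = 0.016947

Derivation:
d1 = 0.3438013688; d2 = 0.1387404022
phi(d1) = 0.3760480979; exp(-qT) = 1.0000000000; exp(-rT) = 0.9930244429
Gamma = exp(-qT) * phi(d1) / (S * sigma * sqrt(T)) = 1.0000000000 * 0.3760480979 / (108.2100 * 0.2900 * 0.7071067812) = 0.016947


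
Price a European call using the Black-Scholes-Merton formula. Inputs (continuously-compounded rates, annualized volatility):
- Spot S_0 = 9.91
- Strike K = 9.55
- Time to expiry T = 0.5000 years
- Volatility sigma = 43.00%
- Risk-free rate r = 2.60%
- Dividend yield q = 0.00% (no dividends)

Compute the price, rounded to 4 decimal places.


d1 = (ln(S/K) + (r - q + 0.5*sigma^2) * T) / (sigma * sqrt(T)) = 0.31648190
d2 = d1 - sigma * sqrt(T) = 0.01242598
exp(-rT) = 0.98708414; exp(-qT) = 1.00000000
C = S_0 * exp(-qT) * N(d1) - K * exp(-rT) * N(d2)
N(d1) = 0.62418162; N(d2) = 0.50495712
C = 9.9100 * 1.00000000 * 0.62418162 - 9.5500 * 0.98708414 * 0.50495712 = 1.4256

Answer: Price = 1.4256


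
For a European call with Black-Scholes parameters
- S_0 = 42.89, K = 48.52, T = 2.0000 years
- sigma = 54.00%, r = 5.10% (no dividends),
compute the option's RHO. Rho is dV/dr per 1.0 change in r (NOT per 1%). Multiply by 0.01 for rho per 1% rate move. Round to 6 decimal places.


d1 = 0.3538972729; d2 = -0.4097780508
phi(d1) = 0.3747260051; exp(-qT) = 1.0000000000; exp(-rT) = 0.9030295517
N(d2) = 0.3409843844
Rho = K*T*exp(-rT)*N(d2) = 48.5200 * 2.0000 * 0.9030295517 * 0.3409843844 = 29.880457

Answer: Rho = 29.880457


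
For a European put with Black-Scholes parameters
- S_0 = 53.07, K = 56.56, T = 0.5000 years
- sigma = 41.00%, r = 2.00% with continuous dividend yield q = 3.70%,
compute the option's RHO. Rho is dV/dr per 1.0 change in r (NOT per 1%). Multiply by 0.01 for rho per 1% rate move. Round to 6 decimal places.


d1 = -0.1040489511; d2 = -0.3939627314
phi(d1) = 0.3967886034; exp(-qT) = 0.9816700746; exp(-rT) = 0.9900498337
N(-d2) = 0.6531957226
Rho = -K*T*exp(-rT)*N(-d2) = -56.5600 * 0.5000 * 0.9900498337 * 0.6531957226 = -18.288572

Answer: Rho = -18.288572


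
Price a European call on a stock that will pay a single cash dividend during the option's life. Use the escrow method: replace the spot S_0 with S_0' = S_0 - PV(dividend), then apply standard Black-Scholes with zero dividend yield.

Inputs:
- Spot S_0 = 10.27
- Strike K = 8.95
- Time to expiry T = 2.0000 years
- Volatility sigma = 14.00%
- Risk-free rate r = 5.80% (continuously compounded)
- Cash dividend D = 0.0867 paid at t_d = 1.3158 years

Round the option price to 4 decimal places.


Answer: Price = 2.3116

Derivation:
PV(D) = D * exp(-r * t_d) = 0.0867 * 0.92652301 = 0.08032954
S_0' = S_0 - PV(D) = 10.2700 - 0.08032954 = 10.18967046
d1 = (ln(S_0'/K) + (r + sigma^2/2)*T) / (sigma*sqrt(T)) = 1.34007329
d2 = d1 - sigma*sqrt(T) = 1.14208339
exp(-rT) = 0.89047522
N(d1) = 0.90988924; N(d2) = 0.87329032
C = S_0' * N(d1) - K * exp(-rT) * N(d2) = 10.18967046 * 0.90988924 - 8.9500 * 0.89047522 * 0.87329032 = 2.3116


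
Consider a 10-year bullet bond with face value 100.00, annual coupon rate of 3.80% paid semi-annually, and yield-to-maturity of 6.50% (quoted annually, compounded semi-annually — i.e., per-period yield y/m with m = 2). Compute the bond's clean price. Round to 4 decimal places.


Coupon per period c = face * coupon_rate / m = 1.900000
Periods per year m = 2; per-period yield y/m = 0.032500
Number of cashflows N = 20
Cashflows (t years, CF_t, discount factor 1/(1+y/m)^(m*t), PV):
  t = 0.5000: CF_t = 1.900000, DF = 0.968523, PV = 1.840194
  t = 1.0000: CF_t = 1.900000, DF = 0.938037, PV = 1.782270
  t = 1.5000: CF_t = 1.900000, DF = 0.908510, PV = 1.726169
  t = 2.0000: CF_t = 1.900000, DF = 0.879913, PV = 1.671835
  t = 2.5000: CF_t = 1.900000, DF = 0.852216, PV = 1.619210
  t = 3.0000: CF_t = 1.900000, DF = 0.825391, PV = 1.568243
  t = 3.5000: CF_t = 1.900000, DF = 0.799410, PV = 1.518879
  t = 4.0000: CF_t = 1.900000, DF = 0.774247, PV = 1.471069
  t = 4.5000: CF_t = 1.900000, DF = 0.749876, PV = 1.424764
  t = 5.0000: CF_t = 1.900000, DF = 0.726272, PV = 1.379917
  t = 5.5000: CF_t = 1.900000, DF = 0.703411, PV = 1.336481
  t = 6.0000: CF_t = 1.900000, DF = 0.681270, PV = 1.294413
  t = 6.5000: CF_t = 1.900000, DF = 0.659826, PV = 1.253669
  t = 7.0000: CF_t = 1.900000, DF = 0.639056, PV = 1.214207
  t = 7.5000: CF_t = 1.900000, DF = 0.618941, PV = 1.175987
  t = 8.0000: CF_t = 1.900000, DF = 0.599458, PV = 1.138971
  t = 8.5000: CF_t = 1.900000, DF = 0.580589, PV = 1.103120
  t = 9.0000: CF_t = 1.900000, DF = 0.562314, PV = 1.068397
  t = 9.5000: CF_t = 1.900000, DF = 0.544614, PV = 1.034767
  t = 10.0000: CF_t = 101.900000, DF = 0.527471, PV = 53.749320
Price P = sum_t PV_t = 80.371883

Answer: Price = 80.3719


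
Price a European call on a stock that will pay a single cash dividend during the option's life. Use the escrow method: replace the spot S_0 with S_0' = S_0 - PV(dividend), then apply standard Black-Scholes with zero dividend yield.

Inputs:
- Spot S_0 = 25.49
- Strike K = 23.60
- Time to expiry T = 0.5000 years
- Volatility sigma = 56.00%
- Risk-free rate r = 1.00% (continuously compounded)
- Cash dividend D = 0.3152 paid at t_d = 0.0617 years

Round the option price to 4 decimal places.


Answer: Price = 4.7227

Derivation:
PV(D) = D * exp(-r * t_d) = 0.3152 * 0.99938319 = 0.31500558
S_0' = S_0 - PV(D) = 25.4900 - 0.31500558 = 25.17499442
d1 = (ln(S_0'/K) + (r + sigma^2/2)*T) / (sigma*sqrt(T)) = 0.37376782
d2 = d1 - sigma*sqrt(T) = -0.02221198
exp(-rT) = 0.99501248
N(d1) = 0.64571147; N(d2) = 0.49113943
C = S_0' * N(d1) - K * exp(-rT) * N(d2) = 25.17499442 * 0.64571147 - 23.6000 * 0.99501248 * 0.49113943 = 4.7227


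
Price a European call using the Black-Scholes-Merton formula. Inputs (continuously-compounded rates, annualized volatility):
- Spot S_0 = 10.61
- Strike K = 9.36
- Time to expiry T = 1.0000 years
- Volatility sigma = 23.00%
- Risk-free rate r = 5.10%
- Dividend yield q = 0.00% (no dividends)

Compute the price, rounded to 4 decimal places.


d1 = (ln(S/K) + (r - q + 0.5*sigma^2) * T) / (sigma * sqrt(T)) = 0.88174636
d2 = d1 - sigma * sqrt(T) = 0.65174636
exp(-rT) = 0.95027867; exp(-qT) = 1.00000000
C = S_0 * exp(-qT) * N(d1) - K * exp(-rT) * N(d2)
N(d1) = 0.81104301; N(d2) = 0.74271759
C = 10.6100 * 1.00000000 * 0.81104301 - 9.3600 * 0.95027867 * 0.74271759 = 1.9990

Answer: Price = 1.9990


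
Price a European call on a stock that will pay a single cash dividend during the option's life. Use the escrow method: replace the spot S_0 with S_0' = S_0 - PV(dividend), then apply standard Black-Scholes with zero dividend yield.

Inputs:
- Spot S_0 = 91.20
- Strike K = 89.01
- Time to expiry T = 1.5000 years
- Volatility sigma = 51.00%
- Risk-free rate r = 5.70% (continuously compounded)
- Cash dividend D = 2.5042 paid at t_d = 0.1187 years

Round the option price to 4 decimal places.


Answer: Price = 24.5671

Derivation:
PV(D) = D * exp(-r * t_d) = 2.5042 * 0.99325694 = 2.48731402
S_0' = S_0 - PV(D) = 91.2000 - 2.48731402 = 88.71268598
d1 = (ln(S_0'/K) + (r + sigma^2/2)*T) / (sigma*sqrt(T)) = 0.44383662
d2 = d1 - sigma*sqrt(T) = -0.18078327
exp(-rT) = 0.91805314
N(d1) = 0.67141964; N(d2) = 0.42826885
C = S_0' * N(d1) - K * exp(-rT) * N(d2) = 88.71268598 * 0.67141964 - 89.0100 * 0.91805314 * 0.42826885 = 24.5671


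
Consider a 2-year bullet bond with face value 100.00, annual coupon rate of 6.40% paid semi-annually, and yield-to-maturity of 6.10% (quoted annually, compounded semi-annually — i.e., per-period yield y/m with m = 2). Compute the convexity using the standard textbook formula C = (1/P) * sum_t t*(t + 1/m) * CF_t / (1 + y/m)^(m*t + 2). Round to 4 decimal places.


Answer: Convexity = 4.4240

Derivation:
Coupon per period c = face * coupon_rate / m = 3.200000
Periods per year m = 2; per-period yield y/m = 0.030500
Number of cashflows N = 4
Cashflows (t years, CF_t, discount factor 1/(1+y/m)^(m*t), PV):
  t = 0.5000: CF_t = 3.200000, DF = 0.970403, PV = 3.105289
  t = 1.0000: CF_t = 3.200000, DF = 0.941681, PV = 3.013381
  t = 1.5000: CF_t = 3.200000, DF = 0.913810, PV = 2.924193
  t = 2.0000: CF_t = 103.200000, DF = 0.886764, PV = 91.514037
Price P = sum_t PV_t = 100.556899
Convexity numerator sum_t t*(t + 1/m) * CF_t / (1+y/m)^(m*t + 2):
  t = 0.5000: term = 1.462096
  t = 1.0000: term = 4.256467
  t = 1.5000: term = 8.260974
  t = 2.0000: term = 430.885347
Convexity = (1/P) * sum = 444.864884 / 100.556899 = 4.424012


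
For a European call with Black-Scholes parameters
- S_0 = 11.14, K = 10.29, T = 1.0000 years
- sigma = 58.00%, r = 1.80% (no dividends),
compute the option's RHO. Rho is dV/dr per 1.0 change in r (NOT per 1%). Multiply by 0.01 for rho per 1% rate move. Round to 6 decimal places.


Answer: Rho = 4.562061

Derivation:
d1 = 0.4578787666; d2 = -0.1221212334
phi(d1) = 0.3592398471; exp(-qT) = 1.0000000000; exp(-rT) = 0.9821610324
N(d2) = 0.4514015030
Rho = K*T*exp(-rT)*N(d2) = 10.2900 * 1.0000 * 0.9821610324 * 0.4514015030 = 4.562061


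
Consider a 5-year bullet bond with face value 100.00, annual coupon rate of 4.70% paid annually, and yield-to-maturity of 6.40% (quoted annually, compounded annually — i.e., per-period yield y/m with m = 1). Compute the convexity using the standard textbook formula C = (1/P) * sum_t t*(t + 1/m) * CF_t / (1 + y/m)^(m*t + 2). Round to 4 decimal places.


Coupon per period c = face * coupon_rate / m = 4.700000
Periods per year m = 1; per-period yield y/m = 0.064000
Number of cashflows N = 5
Cashflows (t years, CF_t, discount factor 1/(1+y/m)^(m*t), PV):
  t = 1.0000: CF_t = 4.700000, DF = 0.939850, PV = 4.417293
  t = 2.0000: CF_t = 4.700000, DF = 0.883317, PV = 4.151591
  t = 3.0000: CF_t = 4.700000, DF = 0.830185, PV = 3.901872
  t = 4.0000: CF_t = 4.700000, DF = 0.780249, PV = 3.667173
  t = 5.0000: CF_t = 104.700000, DF = 0.733317, PV = 76.778309
Price P = sum_t PV_t = 92.916238
Convexity numerator sum_t t*(t + 1/m) * CF_t / (1+y/m)^(m*t + 2):
  t = 1.0000: term = 7.803743
  t = 2.0000: term = 22.003035
  t = 3.0000: term = 41.359089
  t = 4.0000: term = 64.785540
  t = 5.0000: term = 2034.588290
Convexity = (1/P) * sum = 2170.539698 / 92.916238 = 23.360176

Answer: Convexity = 23.3602


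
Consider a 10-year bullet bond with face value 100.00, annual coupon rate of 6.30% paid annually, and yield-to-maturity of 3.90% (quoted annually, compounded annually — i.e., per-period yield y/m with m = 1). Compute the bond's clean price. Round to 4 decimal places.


Coupon per period c = face * coupon_rate / m = 6.300000
Periods per year m = 1; per-period yield y/m = 0.039000
Number of cashflows N = 10
Cashflows (t years, CF_t, discount factor 1/(1+y/m)^(m*t), PV):
  t = 1.0000: CF_t = 6.300000, DF = 0.962464, PV = 6.063523
  t = 2.0000: CF_t = 6.300000, DF = 0.926337, PV = 5.835922
  t = 3.0000: CF_t = 6.300000, DF = 0.891566, PV = 5.616864
  t = 4.0000: CF_t = 6.300000, DF = 0.858100, PV = 5.406029
  t = 5.0000: CF_t = 6.300000, DF = 0.825890, PV = 5.203108
  t = 6.0000: CF_t = 6.300000, DF = 0.794889, PV = 5.007803
  t = 7.0000: CF_t = 6.300000, DF = 0.765052, PV = 4.819830
  t = 8.0000: CF_t = 6.300000, DF = 0.736335, PV = 4.638912
  t = 9.0000: CF_t = 6.300000, DF = 0.708696, PV = 4.464786
  t = 10.0000: CF_t = 106.300000, DF = 0.682094, PV = 72.506641
Price P = sum_t PV_t = 119.563418

Answer: Price = 119.5634


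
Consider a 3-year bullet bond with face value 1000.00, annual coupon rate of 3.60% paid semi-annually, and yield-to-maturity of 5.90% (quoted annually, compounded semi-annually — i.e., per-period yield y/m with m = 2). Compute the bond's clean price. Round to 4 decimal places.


Answer: Price = 937.5989

Derivation:
Coupon per period c = face * coupon_rate / m = 18.000000
Periods per year m = 2; per-period yield y/m = 0.029500
Number of cashflows N = 6
Cashflows (t years, CF_t, discount factor 1/(1+y/m)^(m*t), PV):
  t = 0.5000: CF_t = 18.000000, DF = 0.971345, PV = 17.484216
  t = 1.0000: CF_t = 18.000000, DF = 0.943512, PV = 16.983211
  t = 1.5000: CF_t = 18.000000, DF = 0.916476, PV = 16.496562
  t = 2.0000: CF_t = 18.000000, DF = 0.890214, PV = 16.023859
  t = 2.5000: CF_t = 18.000000, DF = 0.864706, PV = 15.564700
  t = 3.0000: CF_t = 1018.000000, DF = 0.839928, PV = 855.046379
Price P = sum_t PV_t = 937.598926


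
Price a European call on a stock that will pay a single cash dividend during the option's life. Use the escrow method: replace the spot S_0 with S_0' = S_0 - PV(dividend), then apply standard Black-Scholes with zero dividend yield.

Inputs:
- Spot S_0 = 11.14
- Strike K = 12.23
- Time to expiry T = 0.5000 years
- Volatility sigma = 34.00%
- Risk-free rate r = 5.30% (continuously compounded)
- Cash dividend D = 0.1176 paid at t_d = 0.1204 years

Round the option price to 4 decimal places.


PV(D) = D * exp(-r * t_d) = 0.1176 * 0.99363912 = 0.11685196
S_0' = S_0 - PV(D) = 11.1400 - 0.11685196 = 11.02314804
d1 = (ln(S_0'/K) + (r + sigma^2/2)*T) / (sigma*sqrt(T)) = -0.20171061
d2 = d1 - sigma*sqrt(T) = -0.44212692
exp(-rT) = 0.97384804
N(d1) = 0.42007148; N(d2) = 0.32919868
C = S_0' * N(d1) - K * exp(-rT) * N(d2) = 11.02314804 * 0.42007148 - 12.2300 * 0.97384804 * 0.32919868 = 0.7097

Answer: Price = 0.7097


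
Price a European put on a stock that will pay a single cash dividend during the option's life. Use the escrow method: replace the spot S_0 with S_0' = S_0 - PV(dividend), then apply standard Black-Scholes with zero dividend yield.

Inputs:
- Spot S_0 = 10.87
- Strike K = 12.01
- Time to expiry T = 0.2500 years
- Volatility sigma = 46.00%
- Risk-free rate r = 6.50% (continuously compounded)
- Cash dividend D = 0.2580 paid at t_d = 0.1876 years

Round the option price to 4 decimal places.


PV(D) = D * exp(-r * t_d) = 0.2580 * 0.98788005 = 0.25487305
S_0' = S_0 - PV(D) = 10.8700 - 0.25487305 = 10.61512695
d1 = (ln(S_0'/K) + (r + sigma^2/2)*T) / (sigma*sqrt(T)) = -0.35112862
d2 = d1 - sigma*sqrt(T) = -0.58112862
exp(-rT) = 0.98388132
N(-d1) = 0.63725407; N(-d2) = 0.71942311
P = K * exp(-rT) * N(-d2) - S_0' * N(-d1) = 12.0100 * 0.98388132 * 0.71942311 - 10.61512695 * 0.63725407 = 1.7365

Answer: Price = 1.7365


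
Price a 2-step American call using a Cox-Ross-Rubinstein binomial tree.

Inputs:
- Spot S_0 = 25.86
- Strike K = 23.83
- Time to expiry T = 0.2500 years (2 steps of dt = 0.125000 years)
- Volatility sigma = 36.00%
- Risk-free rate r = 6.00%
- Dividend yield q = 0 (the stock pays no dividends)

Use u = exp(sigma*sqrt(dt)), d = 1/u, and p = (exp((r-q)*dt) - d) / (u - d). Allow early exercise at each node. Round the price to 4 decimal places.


dt = T/N = 0.125000
u = exp(sigma*sqrt(dt)) = 1.135734; d = 1/u = 0.880488
p = (exp((r-q)*dt) - d) / (u - d) = 0.497717
Discount per step: exp(-r*dt) = 0.992528
Stock lattice S(k, i) with i counting down-moves:
  k=0: S(0,0) = 25.8600
  k=1: S(1,0) = 29.3701; S(1,1) = 22.7694
  k=2: S(2,0) = 33.3566; S(2,1) = 25.8600; S(2,2) = 20.0482
Terminal payoffs V(N, i) = max(S_T - K, 0):
  V(2,0) = 9.526605; V(2,1) = 2.030000; V(2,2) = 0.000000
Backward induction: V(k, i) = exp(-r*dt) * [p * V(k+1, i) + (1-p) * V(k+1, i+1)]; then take max(V_cont, immediate exercise) for American.
  V(1,0) = exp(-r*dt) * [p*9.526605 + (1-p)*2.030000] = 5.718140; exercise = 5.540084; V(1,0) = max -> 5.718140
  V(1,1) = exp(-r*dt) * [p*2.030000 + (1-p)*0.000000] = 1.002816; exercise = 0.000000; V(1,1) = max -> 1.002816
  V(0,0) = exp(-r*dt) * [p*5.718140 + (1-p)*1.002816] = 3.324684; exercise = 2.030000; V(0,0) = max -> 3.324684

Answer: Price = V(0,0) = 3.3247


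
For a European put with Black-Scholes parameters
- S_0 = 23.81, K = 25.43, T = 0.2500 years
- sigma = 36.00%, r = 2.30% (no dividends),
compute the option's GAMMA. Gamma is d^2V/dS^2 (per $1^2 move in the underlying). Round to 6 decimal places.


Answer: Gamma = 0.090360

Derivation:
d1 = -0.2437439941; d2 = -0.4237439941
phi(d1) = 0.3872657611; exp(-qT) = 1.0000000000; exp(-rT) = 0.9942664996
Gamma = exp(-qT) * phi(d1) / (S * sigma * sqrt(T)) = 1.0000000000 * 0.3872657611 / (23.8100 * 0.3600 * 0.5000000000) = 0.090360


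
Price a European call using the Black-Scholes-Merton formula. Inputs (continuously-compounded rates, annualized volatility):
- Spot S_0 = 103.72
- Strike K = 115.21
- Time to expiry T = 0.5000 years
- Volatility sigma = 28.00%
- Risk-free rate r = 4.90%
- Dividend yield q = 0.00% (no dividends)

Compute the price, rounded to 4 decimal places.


d1 = (ln(S/K) + (r - q + 0.5*sigma^2) * T) / (sigma * sqrt(T)) = -0.30790252
d2 = d1 - sigma * sqrt(T) = -0.50589242
exp(-rT) = 0.97579769; exp(-qT) = 1.00000000
C = S_0 * exp(-qT) * N(d1) - K * exp(-rT) * N(d2)
N(d1) = 0.37907825; N(d2) = 0.30646609
C = 103.7200 * 1.00000000 * 0.37907825 - 115.2100 * 0.97579769 * 0.30646609 = 4.8646

Answer: Price = 4.8646


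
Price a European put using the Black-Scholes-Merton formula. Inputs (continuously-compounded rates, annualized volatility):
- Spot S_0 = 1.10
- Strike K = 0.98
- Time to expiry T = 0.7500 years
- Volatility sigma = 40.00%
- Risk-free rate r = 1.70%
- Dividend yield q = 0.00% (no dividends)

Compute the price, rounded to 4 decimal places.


Answer: Price = 0.0855

Derivation:
d1 = (ln(S/K) + (r - q + 0.5*sigma^2) * T) / (sigma * sqrt(T)) = 0.54346814
d2 = d1 - sigma * sqrt(T) = 0.19705798
exp(-rT) = 0.98733094; exp(-qT) = 1.00000000
P = K * exp(-rT) * N(-d2) - S_0 * exp(-qT) * N(-d1)
N(-d1) = 0.29340376; N(-d2) = 0.42189108
P = 0.9800 * 0.98733094 * 0.42189108 - 1.1000 * 1.00000000 * 0.29340376 = 0.0855


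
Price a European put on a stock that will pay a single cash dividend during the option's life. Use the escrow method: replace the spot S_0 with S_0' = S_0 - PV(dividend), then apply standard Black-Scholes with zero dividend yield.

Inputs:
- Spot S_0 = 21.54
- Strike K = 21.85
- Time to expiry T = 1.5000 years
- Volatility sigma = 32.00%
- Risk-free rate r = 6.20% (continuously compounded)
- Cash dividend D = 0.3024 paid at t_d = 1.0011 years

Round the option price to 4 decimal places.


Answer: Price = 2.5684

Derivation:
PV(D) = D * exp(-r * t_d) = 0.3024 * 0.93981879 = 0.28420120
S_0' = S_0 - PV(D) = 21.5400 - 0.28420120 = 21.25579880
d1 = (ln(S_0'/K) + (r + sigma^2/2)*T) / (sigma*sqrt(T)) = 0.36290421
d2 = d1 - sigma*sqrt(T) = -0.02901415
exp(-rT) = 0.91119350
N(-d1) = 0.35833822; N(-d2) = 0.51157335
P = K * exp(-rT) * N(-d2) - S_0' * N(-d1) = 21.8500 * 0.91119350 * 0.51157335 - 21.25579880 * 0.35833822 = 2.5684


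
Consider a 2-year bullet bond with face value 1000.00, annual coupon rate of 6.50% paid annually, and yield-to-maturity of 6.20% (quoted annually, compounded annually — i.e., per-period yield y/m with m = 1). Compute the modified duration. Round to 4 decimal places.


Answer: Modified duration = 1.8259

Derivation:
Coupon per period c = face * coupon_rate / m = 65.000000
Periods per year m = 1; per-period yield y/m = 0.062000
Number of cashflows N = 2
Cashflows (t years, CF_t, discount factor 1/(1+y/m)^(m*t), PV):
  t = 1.0000: CF_t = 65.000000, DF = 0.941620, PV = 61.205273
  t = 2.0000: CF_t = 1065.000000, DF = 0.886647, PV = 944.279528
Price P = sum_t PV_t = 1005.484801
First compute Macaulay numerator sum_t t * PV_t:
  t * PV_t at t = 1.0000: 61.205273
  t * PV_t at t = 2.0000: 1888.559056
Macaulay duration D = 1949.764329 / 1005.484801 = 1.939129
Modified duration = D / (1 + y/m) = 1.939129 / (1 + 0.062000) = 1.825921


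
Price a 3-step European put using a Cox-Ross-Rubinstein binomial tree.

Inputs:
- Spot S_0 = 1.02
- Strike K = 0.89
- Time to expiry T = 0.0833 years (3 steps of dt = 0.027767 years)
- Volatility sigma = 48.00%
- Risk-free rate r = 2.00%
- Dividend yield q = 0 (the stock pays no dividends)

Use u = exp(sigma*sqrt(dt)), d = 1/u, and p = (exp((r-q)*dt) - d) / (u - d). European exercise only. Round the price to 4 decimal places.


Answer: Price = V(0,0) = 0.0121

Derivation:
dt = T/N = 0.027767
u = exp(sigma*sqrt(dt)) = 1.083270; d = 1/u = 0.923131
p = (exp((r-q)*dt) - d) / (u - d) = 0.483483
Discount per step: exp(-r*dt) = 0.999445
Stock lattice S(k, i) with i counting down-moves:
  k=0: S(0,0) = 1.0200
  k=1: S(1,0) = 1.1049; S(1,1) = 0.9416
  k=2: S(2,0) = 1.1969; S(2,1) = 1.0200; S(2,2) = 0.8692
  k=3: S(3,0) = 1.2966; S(3,1) = 1.1049; S(3,2) = 0.9416; S(3,3) = 0.8024
Terminal payoffs V(N, i) = max(K - S_T, 0):
  V(3,0) = 0.000000; V(3,1) = 0.000000; V(3,2) = 0.000000; V(3,3) = 0.087601
Backward induction: V(k, i) = exp(-r*dt) * [p * V(k+1, i) + (1-p) * V(k+1, i+1)].
  V(2,0) = exp(-r*dt) * [p*0.000000 + (1-p)*0.000000] = 0.000000
  V(2,1) = exp(-r*dt) * [p*0.000000 + (1-p)*0.000000] = 0.000000
  V(2,2) = exp(-r*dt) * [p*0.000000 + (1-p)*0.087601] = 0.045222
  V(1,0) = exp(-r*dt) * [p*0.000000 + (1-p)*0.000000] = 0.000000
  V(1,1) = exp(-r*dt) * [p*0.000000 + (1-p)*0.045222] = 0.023345
  V(0,0) = exp(-r*dt) * [p*0.000000 + (1-p)*0.023345] = 0.012051


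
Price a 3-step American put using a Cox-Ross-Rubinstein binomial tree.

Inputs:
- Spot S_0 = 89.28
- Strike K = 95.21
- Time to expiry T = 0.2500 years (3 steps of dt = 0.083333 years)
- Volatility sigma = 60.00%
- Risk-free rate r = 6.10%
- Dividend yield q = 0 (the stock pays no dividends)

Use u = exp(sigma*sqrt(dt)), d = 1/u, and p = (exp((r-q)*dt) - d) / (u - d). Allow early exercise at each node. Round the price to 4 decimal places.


Answer: Price = V(0,0) = 14.0905

Derivation:
dt = T/N = 0.083333
u = exp(sigma*sqrt(dt)) = 1.189110; d = 1/u = 0.840965
p = (exp((r-q)*dt) - d) / (u - d) = 0.471445
Discount per step: exp(-r*dt) = 0.994930
Stock lattice S(k, i) with i counting down-moves:
  k=0: S(0,0) = 89.2800
  k=1: S(1,0) = 106.1637; S(1,1) = 75.0814
  k=2: S(2,0) = 126.2404; S(2,1) = 89.2800; S(2,2) = 63.1408
  k=3: S(3,0) = 150.1137; S(3,1) = 106.1637; S(3,2) = 75.0814; S(3,3) = 53.0992
Terminal payoffs V(N, i) = max(K - S_T, 0):
  V(3,0) = 0.000000; V(3,1) = 0.000000; V(3,2) = 20.128633; V(3,3) = 42.110779
Backward induction: V(k, i) = exp(-r*dt) * [p * V(k+1, i) + (1-p) * V(k+1, i+1)]; then take max(V_cont, immediate exercise) for American.
  V(2,0) = exp(-r*dt) * [p*0.000000 + (1-p)*0.000000] = 0.000000; exercise = 0.000000; V(2,0) = max -> 0.000000
  V(2,1) = exp(-r*dt) * [p*0.000000 + (1-p)*20.128633] = 10.585144; exercise = 5.930000; V(2,1) = max -> 10.585144
  V(2,2) = exp(-r*dt) * [p*20.128633 + (1-p)*42.110779] = 31.586432; exercise = 32.069188; V(2,2) = max -> 32.069188
  V(1,0) = exp(-r*dt) * [p*0.000000 + (1-p)*10.585144] = 5.566462; exercise = 0.000000; V(1,0) = max -> 5.566462
  V(1,1) = exp(-r*dt) * [p*10.585144 + (1-p)*32.069188] = 21.829394; exercise = 20.128633; V(1,1) = max -> 21.829394
  V(0,0) = exp(-r*dt) * [p*5.566462 + (1-p)*21.829394] = 14.090506; exercise = 5.930000; V(0,0) = max -> 14.090506


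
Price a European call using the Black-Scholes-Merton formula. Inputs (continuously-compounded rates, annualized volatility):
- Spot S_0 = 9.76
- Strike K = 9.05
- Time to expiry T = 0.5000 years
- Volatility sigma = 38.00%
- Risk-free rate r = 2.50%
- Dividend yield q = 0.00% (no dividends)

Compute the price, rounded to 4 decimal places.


d1 = (ln(S/K) + (r - q + 0.5*sigma^2) * T) / (sigma * sqrt(T)) = 0.46195525
d2 = d1 - sigma * sqrt(T) = 0.19325468
exp(-rT) = 0.98757780; exp(-qT) = 1.00000000
C = S_0 * exp(-qT) * N(d1) - K * exp(-rT) * N(d2)
N(d1) = 0.67794329; N(d2) = 0.57662024
C = 9.7600 * 1.00000000 * 0.67794329 - 9.0500 * 0.98757780 * 0.57662024 = 1.4631

Answer: Price = 1.4631


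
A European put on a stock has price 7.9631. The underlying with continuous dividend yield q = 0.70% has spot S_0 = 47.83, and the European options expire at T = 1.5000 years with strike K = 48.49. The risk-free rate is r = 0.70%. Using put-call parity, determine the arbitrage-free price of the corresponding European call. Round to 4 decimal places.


Put-call parity: C - P = S_0 * exp(-qT) - K * exp(-rT).
S_0 * exp(-qT) = 47.8300 * 0.98955493 = 47.33041242
K * exp(-rT) = 48.4900 * 0.98955493 = 47.98351868
C = P + S*exp(-qT) - K*exp(-rT)
C = 7.9631 + 47.33041242 - 47.98351868 = 7.3100

Answer: Call price = 7.3100


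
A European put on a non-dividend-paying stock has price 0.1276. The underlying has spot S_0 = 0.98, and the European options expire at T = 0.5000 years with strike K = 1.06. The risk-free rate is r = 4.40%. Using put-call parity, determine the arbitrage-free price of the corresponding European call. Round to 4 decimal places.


Put-call parity: C - P = S_0 * exp(-qT) - K * exp(-rT).
S_0 * exp(-qT) = 0.9800 * 1.00000000 = 0.98000000
K * exp(-rT) = 1.0600 * 0.97824024 = 1.03693465
C = P + S*exp(-qT) - K*exp(-rT)
C = 0.1276 + 0.98000000 - 1.03693465 = 0.0707

Answer: Call price = 0.0707


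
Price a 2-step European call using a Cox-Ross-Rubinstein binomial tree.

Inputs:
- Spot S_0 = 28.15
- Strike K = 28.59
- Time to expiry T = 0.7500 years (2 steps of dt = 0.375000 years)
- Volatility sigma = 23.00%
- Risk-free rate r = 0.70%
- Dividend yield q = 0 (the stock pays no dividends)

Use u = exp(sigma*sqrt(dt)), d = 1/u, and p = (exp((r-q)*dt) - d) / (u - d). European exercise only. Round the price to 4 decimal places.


dt = T/N = 0.375000
u = exp(sigma*sqrt(dt)) = 1.151247; d = 1/u = 0.868623
p = (exp((r-q)*dt) - d) / (u - d) = 0.474147
Discount per step: exp(-r*dt) = 0.997378
Stock lattice S(k, i) with i counting down-moves:
  k=0: S(0,0) = 28.1500
  k=1: S(1,0) = 32.4076; S(1,1) = 24.4517
  k=2: S(2,0) = 37.3092; S(2,1) = 28.1500; S(2,2) = 21.2394
Terminal payoffs V(N, i) = max(S_T - K, 0):
  V(2,0) = 8.719153; V(2,1) = 0.000000; V(2,2) = 0.000000
Backward induction: V(k, i) = exp(-r*dt) * [p * V(k+1, i) + (1-p) * V(k+1, i+1)].
  V(1,0) = exp(-r*dt) * [p*8.719153 + (1-p)*0.000000] = 4.123321
  V(1,1) = exp(-r*dt) * [p*0.000000 + (1-p)*0.000000] = 0.000000
  V(0,0) = exp(-r*dt) * [p*4.123321 + (1-p)*0.000000] = 1.949934

Answer: Price = V(0,0) = 1.9499


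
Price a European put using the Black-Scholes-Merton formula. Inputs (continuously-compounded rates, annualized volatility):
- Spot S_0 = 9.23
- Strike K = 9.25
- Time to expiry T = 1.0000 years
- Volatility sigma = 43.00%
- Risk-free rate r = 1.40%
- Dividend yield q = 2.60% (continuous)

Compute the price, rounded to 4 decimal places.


Answer: Price = 1.6068

Derivation:
d1 = (ln(S/K) + (r - q + 0.5*sigma^2) * T) / (sigma * sqrt(T)) = 0.18205930
d2 = d1 - sigma * sqrt(T) = -0.24794070
exp(-rT) = 0.98609754; exp(-qT) = 0.97433509
P = K * exp(-rT) * N(-d2) - S_0 * exp(-qT) * N(-d1)
N(-d1) = 0.42776810; N(-d2) = 0.59790986
P = 9.2500 * 0.98609754 * 0.59790986 - 9.2300 * 0.97433509 * 0.42776810 = 1.6068


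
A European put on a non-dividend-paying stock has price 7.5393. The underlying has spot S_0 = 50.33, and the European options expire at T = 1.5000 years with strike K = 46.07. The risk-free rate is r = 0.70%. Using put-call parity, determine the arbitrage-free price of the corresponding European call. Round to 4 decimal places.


Put-call parity: C - P = S_0 * exp(-qT) - K * exp(-rT).
S_0 * exp(-qT) = 50.3300 * 1.00000000 = 50.33000000
K * exp(-rT) = 46.0700 * 0.98955493 = 45.58879574
C = P + S*exp(-qT) - K*exp(-rT)
C = 7.5393 + 50.33000000 - 45.58879574 = 12.2805

Answer: Call price = 12.2805


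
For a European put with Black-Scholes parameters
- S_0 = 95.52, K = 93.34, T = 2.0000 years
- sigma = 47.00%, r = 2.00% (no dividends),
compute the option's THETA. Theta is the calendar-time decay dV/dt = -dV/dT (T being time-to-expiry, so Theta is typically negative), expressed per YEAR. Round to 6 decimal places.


Answer: Theta = -4.714762

Derivation:
d1 = 0.4272533387; d2 = -0.2374270356
phi(d1) = 0.3641420497; exp(-qT) = 1.0000000000; exp(-rT) = 0.9607894392
Theta = -S*exp(-qT)*phi(d1)*sigma/(2*sqrt(T)) + r*K*exp(-rT)*N(-d2) - q*S*exp(-qT)*N(-d1)
N(-d1) = 0.3345974076; N(-d2) = 0.5938372410; sqrt(T) = 1.4142135624
Term 1 = -95.5200 * 1.0000000000 * 0.3641420497 * 0.4700 / (2 * 1.4142135624) = -5.7798692046
Term 2 = 0.0200 * 93.3400 * 0.9607894392 * 0.5938372410 = 1.0651074999
Term 3 = 0 (no dividend yield, q = 0)
Theta = -5.7798692046 + (1.0651074999) + (0.0000000000) = -4.714762


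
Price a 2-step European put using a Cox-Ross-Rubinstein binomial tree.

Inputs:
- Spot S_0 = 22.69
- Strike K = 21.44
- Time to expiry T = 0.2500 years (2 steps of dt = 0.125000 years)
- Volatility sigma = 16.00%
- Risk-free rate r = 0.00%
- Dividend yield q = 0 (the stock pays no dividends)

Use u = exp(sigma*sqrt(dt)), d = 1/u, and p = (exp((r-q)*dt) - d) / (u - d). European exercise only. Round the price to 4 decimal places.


Answer: Price = V(0,0) = 0.3112

Derivation:
dt = T/N = 0.125000
u = exp(sigma*sqrt(dt)) = 1.058199; d = 1/u = 0.945002
p = (exp((r-q)*dt) - d) / (u - d) = 0.485862
Discount per step: exp(-r*dt) = 1.000000
Stock lattice S(k, i) with i counting down-moves:
  k=0: S(0,0) = 22.6900
  k=1: S(1,0) = 24.0105; S(1,1) = 21.4421
  k=2: S(2,0) = 25.4079; S(2,1) = 22.6900; S(2,2) = 20.2628
Terminal payoffs V(N, i) = max(K - S_T, 0):
  V(2,0) = 0.000000; V(2,1) = 0.000000; V(2,2) = 1.177189
Backward induction: V(k, i) = exp(-r*dt) * [p * V(k+1, i) + (1-p) * V(k+1, i+1)].
  V(1,0) = exp(-r*dt) * [p*0.000000 + (1-p)*0.000000] = 0.000000
  V(1,1) = exp(-r*dt) * [p*0.000000 + (1-p)*1.177189] = 0.605238
  V(0,0) = exp(-r*dt) * [p*0.000000 + (1-p)*0.605238] = 0.311176


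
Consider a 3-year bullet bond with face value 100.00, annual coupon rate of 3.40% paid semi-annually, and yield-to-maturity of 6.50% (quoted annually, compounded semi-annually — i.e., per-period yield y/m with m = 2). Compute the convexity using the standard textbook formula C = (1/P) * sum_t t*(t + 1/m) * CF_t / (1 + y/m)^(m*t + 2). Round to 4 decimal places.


Answer: Convexity = 9.2869

Derivation:
Coupon per period c = face * coupon_rate / m = 1.700000
Periods per year m = 2; per-period yield y/m = 0.032500
Number of cashflows N = 6
Cashflows (t years, CF_t, discount factor 1/(1+y/m)^(m*t), PV):
  t = 0.5000: CF_t = 1.700000, DF = 0.968523, PV = 1.646489
  t = 1.0000: CF_t = 1.700000, DF = 0.938037, PV = 1.594663
  t = 1.5000: CF_t = 1.700000, DF = 0.908510, PV = 1.544467
  t = 2.0000: CF_t = 1.700000, DF = 0.879913, PV = 1.495852
  t = 2.5000: CF_t = 1.700000, DF = 0.852216, PV = 1.448767
  t = 3.0000: CF_t = 101.700000, DF = 0.825391, PV = 83.942247
Price P = sum_t PV_t = 91.672486
Convexity numerator sum_t t*(t + 1/m) * CF_t / (1+y/m)^(m*t + 2):
  t = 0.5000: term = 0.772234
  t = 1.0000: term = 2.243778
  t = 1.5000: term = 4.346302
  t = 2.0000: term = 7.015822
  t = 2.5000: term = 10.192478
  t = 3.0000: term = 826.779633
Convexity = (1/P) * sum = 851.350246 / 91.672486 = 9.286868


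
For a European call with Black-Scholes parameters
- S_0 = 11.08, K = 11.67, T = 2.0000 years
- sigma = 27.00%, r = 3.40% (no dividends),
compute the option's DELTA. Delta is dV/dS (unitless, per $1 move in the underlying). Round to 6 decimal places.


Answer: Delta = 0.592172

Derivation:
d1 = 0.2331363402; d2 = -0.1487013217
phi(d1) = 0.3882465086; exp(-qT) = 1.0000000000; exp(-rT) = 0.9342604736
N(d1) = 0.5921722316
Delta = exp(-qT) * N(d1) = 1.0000000000 * 0.5921722316 = 0.592172


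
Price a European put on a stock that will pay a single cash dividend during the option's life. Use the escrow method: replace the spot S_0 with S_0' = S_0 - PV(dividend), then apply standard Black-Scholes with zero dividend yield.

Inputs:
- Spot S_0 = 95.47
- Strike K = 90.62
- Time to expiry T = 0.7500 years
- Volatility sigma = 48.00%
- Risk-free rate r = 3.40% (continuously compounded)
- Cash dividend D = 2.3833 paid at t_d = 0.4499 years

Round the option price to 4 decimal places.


Answer: Price = 12.6650

Derivation:
PV(D) = D * exp(-r * t_d) = 2.3833 * 0.98481980 = 2.34712103
S_0' = S_0 - PV(D) = 95.4700 - 2.34712103 = 93.12287897
d1 = (ln(S_0'/K) + (r + sigma^2/2)*T) / (sigma*sqrt(T)) = 0.33473075
d2 = d1 - sigma*sqrt(T) = -0.08096144
exp(-rT) = 0.97482238
N(-d1) = 0.36891410; N(-d2) = 0.53226369
P = K * exp(-rT) * N(-d2) - S_0' * N(-d1) = 90.6200 * 0.97482238 * 0.53226369 - 93.12287897 * 0.36891410 = 12.6650
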